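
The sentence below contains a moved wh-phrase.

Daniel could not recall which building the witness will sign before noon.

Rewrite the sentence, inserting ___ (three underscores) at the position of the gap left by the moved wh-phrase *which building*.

Pre-movement form: The witness will sign which building before noon.
The filler 'which building' is interpreted as the direct object of 'sign'. The gap is right after 'sign'.

Daniel could not recall which building the witness will sign ___ before noon.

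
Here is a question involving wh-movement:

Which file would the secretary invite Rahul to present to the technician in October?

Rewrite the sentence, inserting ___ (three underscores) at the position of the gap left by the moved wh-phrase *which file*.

Before movement: The secretary would invite Rahul to present which file to the technician in October.
'which file' is the direct object of 'present'. The gap is right after 'present'.

Which file would the secretary invite Rahul to present ___ to the technician in October?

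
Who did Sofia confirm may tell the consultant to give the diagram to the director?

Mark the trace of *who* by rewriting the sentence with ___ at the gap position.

Underlying clause: Sofia did confirm who may tell the consultant to give the diagram to the director.
The filler 'who' is interpreted as the subject of the clause embedded under 'confirm'. The gap is right after 'confirm'.

Who did Sofia confirm ___ may tell the consultant to give the diagram to the director?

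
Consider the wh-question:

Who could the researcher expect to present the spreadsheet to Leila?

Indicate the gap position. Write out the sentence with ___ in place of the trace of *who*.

Who could the researcher expect ___ to present the spreadsheet to Leila?

Before movement: The researcher could expect who to present the spreadsheet to Leila.
'who' is the direct object of 'expect'. The gap is right after 'expect'.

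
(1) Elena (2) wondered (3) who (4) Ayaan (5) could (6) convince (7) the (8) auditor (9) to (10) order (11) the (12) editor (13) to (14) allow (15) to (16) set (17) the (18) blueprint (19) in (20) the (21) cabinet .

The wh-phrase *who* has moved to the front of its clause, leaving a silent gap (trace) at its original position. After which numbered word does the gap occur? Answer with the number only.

14

Before movement: Ayaan could convince the auditor to order the editor to allow who to set the blueprint in the cabinet.
'who' functions as the direct object of 'allow'. Wh-movement fronts it, leaving a gap right after 'allow':
Elena wondered who Ayaan could convince the auditor to order the editor to allow ___ to set the blueprint in the cabinet.
'allow' is word 14.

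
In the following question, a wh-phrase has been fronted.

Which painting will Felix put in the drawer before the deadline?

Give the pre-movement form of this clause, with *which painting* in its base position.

'which painting' functions as the direct object of 'put'. Wh-movement fronts it, leaving a gap right after 'put':
Which painting will Felix put ___ in the drawer before the deadline?

Felix will put which painting in the drawer before the deadline.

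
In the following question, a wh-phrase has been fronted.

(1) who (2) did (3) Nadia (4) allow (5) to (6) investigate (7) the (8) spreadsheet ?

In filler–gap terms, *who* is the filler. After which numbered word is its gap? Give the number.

4

In situ: Nadia did allow who to investigate the spreadsheet.
The filler 'who' is interpreted as the direct object of 'allow'. Wh-movement fronts it, leaving a gap right after 'allow':
Who did Nadia allow ___ to investigate the spreadsheet?
'allow' is word 4.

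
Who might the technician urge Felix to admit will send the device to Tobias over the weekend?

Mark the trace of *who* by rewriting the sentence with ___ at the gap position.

Who might the technician urge Felix to admit ___ will send the device to Tobias over the weekend?

Pre-movement form: The technician might urge Felix to admit who will send the device to Tobias over the weekend.
'who' functions as the subject of the clause embedded under 'admit'. The gap is right after 'admit'.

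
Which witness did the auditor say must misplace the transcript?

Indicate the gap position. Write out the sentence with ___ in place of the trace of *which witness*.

Which witness did the auditor say ___ must misplace the transcript?

Pre-movement form: The auditor did say which witness must misplace the transcript.
'which witness' functions as the subject of the clause embedded under 'say'. The gap is right after 'say'.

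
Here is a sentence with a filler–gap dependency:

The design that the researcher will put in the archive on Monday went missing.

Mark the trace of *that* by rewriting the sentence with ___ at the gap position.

The filler 'that' is interpreted as the direct object of 'put'. The gap is right after 'put'.

The design that the researcher will put ___ in the archive on Monday went missing.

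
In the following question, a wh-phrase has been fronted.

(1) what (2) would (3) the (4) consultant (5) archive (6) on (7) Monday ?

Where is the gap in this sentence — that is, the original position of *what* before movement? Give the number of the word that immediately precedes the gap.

Before movement: The consultant would archive what on Monday.
'what' is the direct object of 'archive'. It moves to the left edge, and the trace sits right after 'archive':
What would the consultant archive ___ on Monday?
'archive' is word 5.

5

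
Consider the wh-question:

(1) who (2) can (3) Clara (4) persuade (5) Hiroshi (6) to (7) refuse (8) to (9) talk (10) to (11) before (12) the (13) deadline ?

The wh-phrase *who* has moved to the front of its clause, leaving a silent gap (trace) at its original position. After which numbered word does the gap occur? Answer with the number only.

10

In situ: Clara can persuade Hiroshi to refuse to talk to who before the deadline.
'who' is the object of the preposition 'to'. Fronting leaves a gap immediately after 'to':
Who can Clara persuade Hiroshi to refuse to talk to ___ before the deadline?
'to' is word 10.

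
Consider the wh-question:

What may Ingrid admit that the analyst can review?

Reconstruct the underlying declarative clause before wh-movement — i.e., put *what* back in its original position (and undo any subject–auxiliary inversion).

'what' functions as the direct object of 'review'. Fronting leaves a gap immediately after 'review':
What may Ingrid admit that the analyst can review ___?

Ingrid may admit that the analyst can review what.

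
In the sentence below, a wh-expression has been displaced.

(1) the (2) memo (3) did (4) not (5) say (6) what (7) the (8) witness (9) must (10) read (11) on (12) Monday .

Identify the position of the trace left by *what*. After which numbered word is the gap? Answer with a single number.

10

Before movement: The witness must read what on Monday.
'what' is the direct object of 'read'. Fronting leaves a gap immediately after 'read':
The memo did not say what the witness must read ___ on Monday.
'read' is word 10.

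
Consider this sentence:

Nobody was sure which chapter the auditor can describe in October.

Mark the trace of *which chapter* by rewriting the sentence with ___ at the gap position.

Pre-movement form: The auditor can describe which chapter in October.
The filler 'which chapter' is interpreted as the direct object of 'describe'. The gap is right after 'describe'.

Nobody was sure which chapter the auditor can describe ___ in October.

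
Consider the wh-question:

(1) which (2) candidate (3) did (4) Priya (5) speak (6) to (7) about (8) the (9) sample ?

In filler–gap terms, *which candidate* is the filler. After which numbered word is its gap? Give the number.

Underlying clause: Priya did speak to which candidate about the sample.
'which candidate' is the object of the preposition 'to'. Fronting leaves a gap immediately after 'to':
Which candidate did Priya speak to ___ about the sample?
'to' is word 6.

6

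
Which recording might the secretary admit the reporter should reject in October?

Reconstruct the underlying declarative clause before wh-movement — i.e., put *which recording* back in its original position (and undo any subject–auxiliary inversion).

The secretary might admit the reporter should reject which recording in October.

'which recording' is the direct object of 'reject'. It moves to the left edge, and the trace sits right after 'reject':
Which recording might the secretary admit the reporter should reject ___ in October?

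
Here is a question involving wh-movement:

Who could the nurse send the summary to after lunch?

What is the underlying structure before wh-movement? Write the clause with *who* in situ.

The nurse could send the summary to who after lunch.

The filler 'who' is interpreted as the object of the preposition 'to' (recipient of 'send'). Fronting leaves a gap immediately after 'to':
Who could the nurse send the summary to ___ after lunch?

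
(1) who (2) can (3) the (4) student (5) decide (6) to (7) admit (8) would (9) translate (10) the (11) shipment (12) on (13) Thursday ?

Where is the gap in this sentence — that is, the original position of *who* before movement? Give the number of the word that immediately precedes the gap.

7

Underlying clause: The student can decide to admit who would translate the shipment on Thursday.
'who' functions as the subject of the clause embedded under 'admit'. It moves to the left edge, and the trace sits right after 'admit':
Who can the student decide to admit ___ would translate the shipment on Thursday?
'admit' is word 7.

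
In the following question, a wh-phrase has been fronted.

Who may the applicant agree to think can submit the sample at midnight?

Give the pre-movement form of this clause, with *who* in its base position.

'who' is the subject of the clause embedded under 'think'. Fronting leaves a gap immediately after 'think':
Who may the applicant agree to think ___ can submit the sample at midnight?

The applicant may agree to think who can submit the sample at midnight.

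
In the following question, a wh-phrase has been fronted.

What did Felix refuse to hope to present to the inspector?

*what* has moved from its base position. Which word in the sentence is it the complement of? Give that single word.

Pre-movement form: Felix did refuse to hope to present what to the inspector.
'what' functions as the direct object of 'present'. It moves to the left edge, and the trace sits right after 'present':
What did Felix refuse to hope to present ___ to the inspector?

present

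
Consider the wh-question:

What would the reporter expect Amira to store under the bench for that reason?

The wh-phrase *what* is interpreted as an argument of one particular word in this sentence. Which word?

store

Pre-movement form: The reporter would expect Amira to store what under the bench for that reason.
'what' is the direct object of 'store'. Fronting leaves a gap immediately after 'store':
What would the reporter expect Amira to store ___ under the bench for that reason?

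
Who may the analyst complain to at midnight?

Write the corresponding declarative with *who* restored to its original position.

The analyst may complain to who at midnight.

'who' is the object of the preposition 'to'. Fronting leaves a gap immediately after 'to':
Who may the analyst complain to ___ at midnight?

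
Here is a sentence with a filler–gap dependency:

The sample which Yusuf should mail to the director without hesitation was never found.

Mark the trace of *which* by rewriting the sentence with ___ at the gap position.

The sample which Yusuf should mail ___ to the director without hesitation was never found.

The filler 'which' is interpreted as the direct object of 'mail'. The gap is right after 'mail'.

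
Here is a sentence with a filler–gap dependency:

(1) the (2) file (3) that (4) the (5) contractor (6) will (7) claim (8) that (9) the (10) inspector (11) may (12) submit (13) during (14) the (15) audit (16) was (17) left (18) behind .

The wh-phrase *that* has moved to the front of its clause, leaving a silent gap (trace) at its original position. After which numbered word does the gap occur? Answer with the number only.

12

'that' functions as the direct object of 'submit'. Fronting leaves a gap immediately after 'submit':
The file that the contractor will claim that the inspector may submit ___ during the audit was left behind.
'submit' is word 12.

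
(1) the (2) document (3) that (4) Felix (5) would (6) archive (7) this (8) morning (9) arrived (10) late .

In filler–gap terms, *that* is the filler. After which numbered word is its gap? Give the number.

'that' functions as the direct object of 'archive'. Fronting leaves a gap immediately after 'archive':
The document that Felix would archive ___ this morning arrived late.
'archive' is word 6.

6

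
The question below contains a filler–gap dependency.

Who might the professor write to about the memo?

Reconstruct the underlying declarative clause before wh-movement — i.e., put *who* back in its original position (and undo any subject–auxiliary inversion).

'who' is the object of the preposition 'to'. Fronting leaves a gap immediately after 'to':
Who might the professor write to ___ about the memo?

The professor might write to who about the memo.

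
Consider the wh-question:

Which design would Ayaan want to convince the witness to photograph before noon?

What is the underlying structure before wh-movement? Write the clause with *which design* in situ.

Ayaan would want to convince the witness to photograph which design before noon.

'which design' functions as the direct object of 'photograph'. Wh-movement fronts it, leaving a gap right after 'photograph':
Which design would Ayaan want to convince the witness to photograph ___ before noon?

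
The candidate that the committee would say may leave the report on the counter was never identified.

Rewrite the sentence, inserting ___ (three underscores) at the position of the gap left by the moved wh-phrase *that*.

The filler 'that' is interpreted as the subject of the clause embedded under 'say'. The gap is right after 'say'.

The candidate that the committee would say ___ may leave the report on the counter was never identified.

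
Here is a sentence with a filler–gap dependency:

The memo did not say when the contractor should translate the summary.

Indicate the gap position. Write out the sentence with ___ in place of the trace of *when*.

Before movement: The contractor should translate the summary when.
'when' functions as the temporal adjunct. The gap is right after 'summary'.

The memo did not say when the contractor should translate the summary ___.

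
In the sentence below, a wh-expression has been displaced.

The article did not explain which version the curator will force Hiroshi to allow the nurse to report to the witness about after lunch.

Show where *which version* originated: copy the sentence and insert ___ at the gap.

The article did not explain which version the curator will force Hiroshi to allow the nurse to report to the witness about ___ after lunch.

In situ: The curator will force Hiroshi to allow the nurse to report to the witness about which version after lunch.
The filler 'which version' is interpreted as the object of the preposition 'about'. The gap is right after 'about'.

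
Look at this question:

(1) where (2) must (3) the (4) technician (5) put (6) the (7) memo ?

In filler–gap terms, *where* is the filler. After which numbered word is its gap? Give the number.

7

Pre-movement form: The technician must put the memo where.
'where' functions as the locative complement of 'put'. Fronting leaves a gap immediately after 'memo':
Where must the technician put the memo ___?
'memo' is word 7.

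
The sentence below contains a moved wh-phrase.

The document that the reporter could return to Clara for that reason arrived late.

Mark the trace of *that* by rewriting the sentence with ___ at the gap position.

'that' functions as the direct object of 'return'. The gap is right after 'return'.

The document that the reporter could return ___ to Clara for that reason arrived late.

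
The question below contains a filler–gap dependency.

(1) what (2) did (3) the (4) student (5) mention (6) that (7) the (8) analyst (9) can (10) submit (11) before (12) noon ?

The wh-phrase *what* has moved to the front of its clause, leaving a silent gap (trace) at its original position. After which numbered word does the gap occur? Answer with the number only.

10

Before movement: The student did mention that the analyst can submit what before noon.
The filler 'what' is interpreted as the direct object of 'submit'. It moves to the left edge, and the trace sits right after 'submit':
What did the student mention that the analyst can submit ___ before noon?
'submit' is word 10.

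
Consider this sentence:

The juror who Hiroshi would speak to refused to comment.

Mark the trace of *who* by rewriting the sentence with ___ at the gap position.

The juror who Hiroshi would speak to ___ refused to comment.

The filler 'who' is interpreted as the object of the preposition 'to'. The gap is right after 'to'.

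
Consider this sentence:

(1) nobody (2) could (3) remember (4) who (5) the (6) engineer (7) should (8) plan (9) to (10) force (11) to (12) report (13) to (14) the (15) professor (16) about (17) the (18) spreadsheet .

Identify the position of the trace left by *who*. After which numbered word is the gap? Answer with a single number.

Before movement: The engineer should plan to force who to report to the professor about the spreadsheet.
The filler 'who' is interpreted as the direct object of 'force'. Fronting leaves a gap immediately after 'force':
Nobody could remember who the engineer should plan to force ___ to report to the professor about the spreadsheet.
'force' is word 10.

10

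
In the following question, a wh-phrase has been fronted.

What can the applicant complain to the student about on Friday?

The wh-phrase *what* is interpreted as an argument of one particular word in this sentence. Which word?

Pre-movement form: The applicant can complain to the student about what on Friday.
The filler 'what' is interpreted as the object of the preposition 'about'. Wh-movement fronts it, leaving a gap right after 'about':
What can the applicant complain to the student about ___ on Friday?

about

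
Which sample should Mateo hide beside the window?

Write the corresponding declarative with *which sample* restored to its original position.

'which sample' is the direct object of 'hide'. Fronting leaves a gap immediately after 'hide':
Which sample should Mateo hide ___ beside the window?

Mateo should hide which sample beside the window.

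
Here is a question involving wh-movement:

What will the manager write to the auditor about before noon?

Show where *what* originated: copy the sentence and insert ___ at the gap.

What will the manager write to the auditor about ___ before noon?

Underlying clause: The manager will write to the auditor about what before noon.
'what' is the object of the preposition 'about'. The gap is right after 'about'.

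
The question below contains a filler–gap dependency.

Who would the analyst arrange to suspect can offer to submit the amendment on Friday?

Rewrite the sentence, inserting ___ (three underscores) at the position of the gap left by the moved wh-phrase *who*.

In situ: The analyst would arrange to suspect who can offer to submit the amendment on Friday.
'who' is the subject of the clause embedded under 'suspect'. The gap is right after 'suspect'.

Who would the analyst arrange to suspect ___ can offer to submit the amendment on Friday?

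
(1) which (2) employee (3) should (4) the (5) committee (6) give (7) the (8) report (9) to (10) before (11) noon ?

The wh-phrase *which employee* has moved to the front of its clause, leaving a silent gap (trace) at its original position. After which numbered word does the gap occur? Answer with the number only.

9

Before movement: The committee should give the report to which employee before noon.
'which employee' functions as the object of the preposition 'to' (recipient of 'give'). Fronting leaves a gap immediately after 'to':
Which employee should the committee give the report to ___ before noon?
'to' is word 9.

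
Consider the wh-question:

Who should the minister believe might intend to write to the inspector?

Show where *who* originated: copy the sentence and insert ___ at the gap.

Pre-movement form: The minister should believe who might intend to write to the inspector.
The filler 'who' is interpreted as the subject of the clause embedded under 'believe'. The gap is right after 'believe'.

Who should the minister believe ___ might intend to write to the inspector?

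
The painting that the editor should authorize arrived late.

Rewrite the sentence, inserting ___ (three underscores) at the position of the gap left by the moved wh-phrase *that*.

The painting that the editor should authorize ___ arrived late.

The filler 'that' is interpreted as the direct object of 'authorize'. The gap is right after 'authorize'.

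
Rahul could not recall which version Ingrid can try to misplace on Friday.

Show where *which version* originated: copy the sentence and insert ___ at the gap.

Underlying clause: Ingrid can try to misplace which version on Friday.
'which version' is the direct object of 'misplace'. The gap is right after 'misplace'.

Rahul could not recall which version Ingrid can try to misplace ___ on Friday.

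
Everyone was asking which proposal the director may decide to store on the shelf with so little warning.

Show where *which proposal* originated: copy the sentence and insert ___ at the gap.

Before movement: The director may decide to store which proposal on the shelf with so little warning.
The filler 'which proposal' is interpreted as the direct object of 'store'. The gap is right after 'store'.

Everyone was asking which proposal the director may decide to store ___ on the shelf with so little warning.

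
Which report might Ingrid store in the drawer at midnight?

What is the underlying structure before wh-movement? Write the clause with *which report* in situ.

Ingrid might store which report in the drawer at midnight.

The filler 'which report' is interpreted as the direct object of 'store'. Wh-movement fronts it, leaving a gap right after 'store':
Which report might Ingrid store ___ in the drawer at midnight?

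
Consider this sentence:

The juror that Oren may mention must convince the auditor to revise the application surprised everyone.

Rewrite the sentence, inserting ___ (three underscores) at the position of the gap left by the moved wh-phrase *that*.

'that' is the subject of the clause embedded under 'mention'. The gap is right after 'mention'.

The juror that Oren may mention ___ must convince the auditor to revise the application surprised everyone.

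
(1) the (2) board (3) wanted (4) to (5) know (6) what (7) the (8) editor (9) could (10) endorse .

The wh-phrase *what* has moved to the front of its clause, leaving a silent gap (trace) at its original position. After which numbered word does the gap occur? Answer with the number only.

10

Before movement: The editor could endorse what.
'what' is the direct object of 'endorse'. Fronting leaves a gap immediately after 'endorse':
The board wanted to know what the editor could endorse ___.
'endorse' is word 10.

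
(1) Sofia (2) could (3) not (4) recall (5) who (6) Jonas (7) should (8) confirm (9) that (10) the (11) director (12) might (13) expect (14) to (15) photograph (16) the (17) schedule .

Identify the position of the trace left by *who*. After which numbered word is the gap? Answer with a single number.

13

Pre-movement form: Jonas should confirm that the director might expect who to photograph the schedule.
The filler 'who' is interpreted as the direct object of 'expect'. It moves to the left edge, and the trace sits right after 'expect':
Sofia could not recall who Jonas should confirm that the director might expect ___ to photograph the schedule.
'expect' is word 13.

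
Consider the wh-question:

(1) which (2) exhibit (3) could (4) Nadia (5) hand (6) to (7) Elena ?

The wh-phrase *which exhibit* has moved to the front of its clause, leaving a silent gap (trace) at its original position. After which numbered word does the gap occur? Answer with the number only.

5

In situ: Nadia could hand which exhibit to Elena.
'which exhibit' is the direct object of 'hand'. Wh-movement fronts it, leaving a gap right after 'hand':
Which exhibit could Nadia hand ___ to Elena?
'hand' is word 5.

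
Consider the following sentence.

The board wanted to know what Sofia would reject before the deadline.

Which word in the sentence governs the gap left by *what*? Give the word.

In situ: Sofia would reject what before the deadline.
'what' functions as the direct object of 'reject'. It moves to the left edge, and the trace sits right after 'reject':
The board wanted to know what Sofia would reject ___ before the deadline.

reject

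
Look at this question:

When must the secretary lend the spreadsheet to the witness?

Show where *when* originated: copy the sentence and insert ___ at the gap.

When must the secretary lend the spreadsheet to the witness ___?

Underlying clause: The secretary must lend the spreadsheet to the witness when.
'when' functions as the temporal adjunct. The gap is right after 'witness'.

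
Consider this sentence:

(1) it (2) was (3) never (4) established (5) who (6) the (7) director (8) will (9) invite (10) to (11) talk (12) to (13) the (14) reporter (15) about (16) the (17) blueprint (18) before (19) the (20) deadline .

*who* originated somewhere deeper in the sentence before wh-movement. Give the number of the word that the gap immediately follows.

Underlying clause: The director will invite who to talk to the reporter about the blueprint before the deadline.
The filler 'who' is interpreted as the direct object of 'invite'. Wh-movement fronts it, leaving a gap right after 'invite':
It was never established who the director will invite ___ to talk to the reporter about the blueprint before the deadline.
'invite' is word 9.

9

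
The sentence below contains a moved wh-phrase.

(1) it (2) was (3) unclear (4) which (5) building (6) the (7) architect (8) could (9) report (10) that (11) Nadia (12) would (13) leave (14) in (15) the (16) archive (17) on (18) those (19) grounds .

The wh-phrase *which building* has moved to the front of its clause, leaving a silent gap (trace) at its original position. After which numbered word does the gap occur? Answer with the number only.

13

Before movement: The architect could report that Nadia would leave which building in the archive on those grounds.
The filler 'which building' is interpreted as the direct object of 'leave'. Fronting leaves a gap immediately after 'leave':
It was unclear which building the architect could report that Nadia would leave ___ in the archive on those grounds.
'leave' is word 13.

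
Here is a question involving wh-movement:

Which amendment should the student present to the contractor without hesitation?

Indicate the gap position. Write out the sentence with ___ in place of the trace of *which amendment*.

Which amendment should the student present ___ to the contractor without hesitation?

Underlying clause: The student should present which amendment to the contractor without hesitation.
The filler 'which amendment' is interpreted as the direct object of 'present'. The gap is right after 'present'.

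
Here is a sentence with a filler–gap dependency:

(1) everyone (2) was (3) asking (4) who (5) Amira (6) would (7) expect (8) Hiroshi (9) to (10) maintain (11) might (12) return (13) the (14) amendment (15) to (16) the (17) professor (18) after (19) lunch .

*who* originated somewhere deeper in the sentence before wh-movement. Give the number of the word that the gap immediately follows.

10

Underlying clause: Amira would expect Hiroshi to maintain who might return the amendment to the professor after lunch.
'who' functions as the subject of the clause embedded under 'maintain'. Fronting leaves a gap immediately after 'maintain':
Everyone was asking who Amira would expect Hiroshi to maintain ___ might return the amendment to the professor after lunch.
'maintain' is word 10.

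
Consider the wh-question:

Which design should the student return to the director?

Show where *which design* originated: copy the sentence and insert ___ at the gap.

Before movement: The student should return which design to the director.
The filler 'which design' is interpreted as the direct object of 'return'. The gap is right after 'return'.

Which design should the student return ___ to the director?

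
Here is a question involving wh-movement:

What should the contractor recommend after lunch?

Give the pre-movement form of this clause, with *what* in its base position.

'what' functions as the direct object of 'recommend'. Fronting leaves a gap immediately after 'recommend':
What should the contractor recommend ___ after lunch?

The contractor should recommend what after lunch.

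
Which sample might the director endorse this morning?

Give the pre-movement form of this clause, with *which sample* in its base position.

The director might endorse which sample this morning.

'which sample' is the direct object of 'endorse'. It moves to the left edge, and the trace sits right after 'endorse':
Which sample might the director endorse ___ this morning?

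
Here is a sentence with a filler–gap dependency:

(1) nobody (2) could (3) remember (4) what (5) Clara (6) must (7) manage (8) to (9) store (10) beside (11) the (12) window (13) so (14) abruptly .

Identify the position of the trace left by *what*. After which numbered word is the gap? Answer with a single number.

9

Underlying clause: Clara must manage to store what beside the window so abruptly.
The filler 'what' is interpreted as the direct object of 'store'. Wh-movement fronts it, leaving a gap right after 'store':
Nobody could remember what Clara must manage to store ___ beside the window so abruptly.
'store' is word 9.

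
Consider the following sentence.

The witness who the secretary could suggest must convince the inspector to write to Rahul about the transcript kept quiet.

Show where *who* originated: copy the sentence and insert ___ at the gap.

'who' functions as the subject of the clause embedded under 'suggest'. The gap is right after 'suggest'.

The witness who the secretary could suggest ___ must convince the inspector to write to Rahul about the transcript kept quiet.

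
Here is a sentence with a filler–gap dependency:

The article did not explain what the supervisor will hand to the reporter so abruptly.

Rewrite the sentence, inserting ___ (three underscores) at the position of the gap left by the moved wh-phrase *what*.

The article did not explain what the supervisor will hand ___ to the reporter so abruptly.

Underlying clause: The supervisor will hand what to the reporter so abruptly.
The filler 'what' is interpreted as the direct object of 'hand'. The gap is right after 'hand'.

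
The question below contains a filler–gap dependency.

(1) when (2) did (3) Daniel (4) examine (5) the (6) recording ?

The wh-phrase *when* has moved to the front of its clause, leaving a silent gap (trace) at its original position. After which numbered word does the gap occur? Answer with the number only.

In situ: Daniel did examine the recording when.
'when' is the temporal adjunct. Wh-movement fronts it, leaving a gap right after 'recording':
When did Daniel examine the recording ___?
'recording' is word 6.

6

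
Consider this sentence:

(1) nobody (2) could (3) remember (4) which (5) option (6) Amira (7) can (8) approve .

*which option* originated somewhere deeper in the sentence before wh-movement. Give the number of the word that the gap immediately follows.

Underlying clause: Amira can approve which option.
The filler 'which option' is interpreted as the direct object of 'approve'. Wh-movement fronts it, leaving a gap right after 'approve':
Nobody could remember which option Amira can approve ___.
'approve' is word 8.

8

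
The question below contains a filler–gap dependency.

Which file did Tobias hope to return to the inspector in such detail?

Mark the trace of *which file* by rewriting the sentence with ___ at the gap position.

Pre-movement form: Tobias did hope to return which file to the inspector in such detail.
The filler 'which file' is interpreted as the direct object of 'return'. The gap is right after 'return'.

Which file did Tobias hope to return ___ to the inspector in such detail?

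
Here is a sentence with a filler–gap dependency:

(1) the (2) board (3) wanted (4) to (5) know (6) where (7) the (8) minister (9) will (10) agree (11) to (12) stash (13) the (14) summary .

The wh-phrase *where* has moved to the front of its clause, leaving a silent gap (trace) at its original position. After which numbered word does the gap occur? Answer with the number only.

Before movement: The minister will agree to stash the summary where.
The filler 'where' is interpreted as the locative complement of 'stash'. Wh-movement fronts it, leaving a gap right after 'summary':
The board wanted to know where the minister will agree to stash the summary ___.
'summary' is word 14.

14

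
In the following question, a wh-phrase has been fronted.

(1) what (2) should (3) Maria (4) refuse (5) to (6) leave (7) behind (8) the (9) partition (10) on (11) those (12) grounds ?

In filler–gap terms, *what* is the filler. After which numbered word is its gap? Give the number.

Before movement: Maria should refuse to leave what behind the partition on those grounds.
The filler 'what' is interpreted as the direct object of 'leave'. Wh-movement fronts it, leaving a gap right after 'leave':
What should Maria refuse to leave ___ behind the partition on those grounds?
'leave' is word 6.

6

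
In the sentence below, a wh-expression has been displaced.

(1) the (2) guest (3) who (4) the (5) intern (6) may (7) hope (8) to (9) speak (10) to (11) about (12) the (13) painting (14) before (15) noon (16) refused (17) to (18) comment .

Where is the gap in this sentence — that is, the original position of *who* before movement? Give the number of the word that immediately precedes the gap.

'who' functions as the object of the preposition 'to'. It moves to the left edge, and the trace sits right after 'to':
The guest who the intern may hope to speak to ___ about the painting before noon refused to comment.
'to' is word 10.

10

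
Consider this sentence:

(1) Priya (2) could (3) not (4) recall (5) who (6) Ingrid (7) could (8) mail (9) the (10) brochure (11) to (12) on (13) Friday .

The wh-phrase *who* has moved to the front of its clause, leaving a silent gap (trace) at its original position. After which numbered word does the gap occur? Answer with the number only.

Pre-movement form: Ingrid could mail the brochure to who on Friday.
The filler 'who' is interpreted as the object of the preposition 'to' (recipient of 'mail'). Wh-movement fronts it, leaving a gap right after 'to':
Priya could not recall who Ingrid could mail the brochure to ___ on Friday.
'to' is word 11.

11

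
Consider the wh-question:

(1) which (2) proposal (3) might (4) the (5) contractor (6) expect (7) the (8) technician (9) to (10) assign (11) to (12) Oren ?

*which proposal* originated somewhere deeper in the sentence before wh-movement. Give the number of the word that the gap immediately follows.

10

Pre-movement form: The contractor might expect the technician to assign which proposal to Oren.
The filler 'which proposal' is interpreted as the direct object of 'assign'. It moves to the left edge, and the trace sits right after 'assign':
Which proposal might the contractor expect the technician to assign ___ to Oren?
'assign' is word 10.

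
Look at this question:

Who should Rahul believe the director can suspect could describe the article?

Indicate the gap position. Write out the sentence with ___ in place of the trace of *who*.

Who should Rahul believe the director can suspect ___ could describe the article?

Before movement: Rahul should believe the director can suspect who could describe the article.
'who' functions as the subject of the clause embedded under 'suspect'. The gap is right after 'suspect'.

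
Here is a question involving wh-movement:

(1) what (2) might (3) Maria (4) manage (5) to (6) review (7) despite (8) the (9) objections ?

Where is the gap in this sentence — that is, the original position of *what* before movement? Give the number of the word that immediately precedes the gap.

In situ: Maria might manage to review what despite the objections.
'what' functions as the direct object of 'review'. Fronting leaves a gap immediately after 'review':
What might Maria manage to review ___ despite the objections?
'review' is word 6.

6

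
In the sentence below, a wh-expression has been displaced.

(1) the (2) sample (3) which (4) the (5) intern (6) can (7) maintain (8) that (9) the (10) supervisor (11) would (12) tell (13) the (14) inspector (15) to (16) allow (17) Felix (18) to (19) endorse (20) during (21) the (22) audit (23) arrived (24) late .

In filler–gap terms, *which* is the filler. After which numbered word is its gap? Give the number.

'which' functions as the direct object of 'endorse'. Wh-movement fronts it, leaving a gap right after 'endorse':
The sample which the intern can maintain that the supervisor would tell the inspector to allow Felix to endorse ___ during the audit arrived late.
'endorse' is word 19.

19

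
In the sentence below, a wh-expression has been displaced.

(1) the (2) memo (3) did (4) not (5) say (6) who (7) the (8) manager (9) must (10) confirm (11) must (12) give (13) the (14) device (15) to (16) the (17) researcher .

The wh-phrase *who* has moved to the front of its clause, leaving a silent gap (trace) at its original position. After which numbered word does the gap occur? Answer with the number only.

10

Underlying clause: The manager must confirm who must give the device to the researcher.
'who' functions as the subject of the clause embedded under 'confirm'. Fronting leaves a gap immediately after 'confirm':
The memo did not say who the manager must confirm ___ must give the device to the researcher.
'confirm' is word 10.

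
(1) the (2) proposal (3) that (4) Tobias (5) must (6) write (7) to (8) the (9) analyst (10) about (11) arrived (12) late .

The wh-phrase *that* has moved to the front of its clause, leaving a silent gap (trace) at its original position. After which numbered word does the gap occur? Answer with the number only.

The filler 'that' is interpreted as the object of the preposition 'about'. Wh-movement fronts it, leaving a gap right after 'about':
The proposal that Tobias must write to the analyst about ___ arrived late.
'about' is word 10.

10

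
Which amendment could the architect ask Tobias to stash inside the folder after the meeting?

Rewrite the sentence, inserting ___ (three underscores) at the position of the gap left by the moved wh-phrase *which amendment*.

Which amendment could the architect ask Tobias to stash ___ inside the folder after the meeting?

In situ: The architect could ask Tobias to stash which amendment inside the folder after the meeting.
The filler 'which amendment' is interpreted as the direct object of 'stash'. The gap is right after 'stash'.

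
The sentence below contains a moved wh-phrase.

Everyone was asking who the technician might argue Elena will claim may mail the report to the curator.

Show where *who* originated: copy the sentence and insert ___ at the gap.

Everyone was asking who the technician might argue Elena will claim ___ may mail the report to the curator.

Pre-movement form: The technician might argue Elena will claim who may mail the report to the curator.
'who' functions as the subject of the clause embedded under 'claim'. The gap is right after 'claim'.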